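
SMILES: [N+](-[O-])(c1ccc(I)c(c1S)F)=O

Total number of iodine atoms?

1

The symbol for iodine appears 1 time in the SMILES.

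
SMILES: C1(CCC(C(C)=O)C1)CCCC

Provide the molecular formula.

Heavy atoms from the SMILES: 11 C, 1 O.
Implicit hydrogens by atom environment:
  6 × C: 2 H each → 12
  2 × C: 3 H each → 6
  2 × C: 1 H each → 2
  1 × C: no H
  1 × O: no H
  Total hydrogens = 20.
Molecular formula: C11H20O

C11H20O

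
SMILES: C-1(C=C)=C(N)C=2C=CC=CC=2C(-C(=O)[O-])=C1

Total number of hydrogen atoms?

10

Hydrogens are implicit in SMILES; fill each atom to its normal valence:
  5 × C (aromatic): 1 H each → 5
  5 × C (aromatic): no H
  1 × C: 2 H
  1 × C: 1 H
  1 × C: no H
  1 × N: 2 H
  1 × O: no H
  1 × O (charge -1): no H
  Total hydrogens = 10.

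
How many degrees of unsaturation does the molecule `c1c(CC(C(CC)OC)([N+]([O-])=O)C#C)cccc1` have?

Molecular formula from the SMILES: C14H17NO3.
DoU = (2C + 2 + N − H − X)/2 = (2·14 + 2 + 1 − 17 − 0)/2 = 14/2 = 7.
(Structurally: 1 ring(s) + 6 π bond(s) = 7.)

7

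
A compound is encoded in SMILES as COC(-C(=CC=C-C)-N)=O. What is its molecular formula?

Heavy atoms from the SMILES: 7 C, 1 N, 2 O.
Implicit hydrogens by atom environment:
  3 × C: 1 H each → 3
  2 × C: 3 H each → 6
  2 × C: no H
  2 × O: no H
  1 × N: 2 H
  Total hydrogens = 11.
Molecular formula: C7H11NO2

C7H11NO2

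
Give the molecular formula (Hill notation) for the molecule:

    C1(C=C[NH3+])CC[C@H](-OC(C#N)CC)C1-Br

Heavy atoms from the SMILES: 1 Br, 11 C, 2 N, 1 O.
Implicit hydrogens by atom environment:
  6 × C: 1 H each → 6
  3 × C: 2 H each → 6
  1 × Br: no H
  1 × C: 3 H
  1 × C: no H
  1 × N (charge +1): 3 H
  1 × N: no H
  1 × O: no H
  Total hydrogens = 18.
Net charge +1.
Molecular formula: C11H18BrN2O+

C11H18BrN2O+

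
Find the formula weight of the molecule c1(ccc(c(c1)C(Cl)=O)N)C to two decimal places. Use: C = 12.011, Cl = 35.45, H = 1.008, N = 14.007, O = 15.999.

Molecular formula: C8H8ClNO.
M = 8×12.011 + 1×35.45 + 8×1.008 + 1×14.007 + 1×15.999 = 169.61 g/mol.

169.61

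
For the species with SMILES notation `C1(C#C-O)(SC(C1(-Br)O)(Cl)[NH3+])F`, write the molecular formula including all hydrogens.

Heavy atoms from the SMILES: 1 Br, 5 C, 1 Cl, 1 F, 1 N, 2 O, 1 S.
Implicit hydrogens by atom environment:
  5 × C: no H
  2 × O: 1 H each → 2
  1 × Br: no H
  1 × Cl: no H
  1 × F: no H
  1 × N (charge +1): 3 H
  1 × S: no H
  Total hydrogens = 5.
Net charge +1.
Molecular formula: C5H5BrClFNO2S+

C5H5BrClFNO2S+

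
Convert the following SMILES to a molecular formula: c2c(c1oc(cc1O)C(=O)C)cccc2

Heavy atoms from the SMILES: 12 C, 3 O.
Implicit hydrogens by atom environment:
  6 × C (aromatic): 1 H each → 6
  4 × C (aromatic): no H
  1 × C: 3 H
  1 × C: no H
  1 × O: 1 H
  1 × O (aromatic): no H
  1 × O: no H
  Total hydrogens = 10.
Molecular formula: C12H10O3

C12H10O3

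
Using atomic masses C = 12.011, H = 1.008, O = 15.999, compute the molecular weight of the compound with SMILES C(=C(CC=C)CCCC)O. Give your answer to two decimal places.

140.23

Molecular formula: C9H16O.
M = 9×12.011 + 16×1.008 + 1×15.999 = 140.23 g/mol.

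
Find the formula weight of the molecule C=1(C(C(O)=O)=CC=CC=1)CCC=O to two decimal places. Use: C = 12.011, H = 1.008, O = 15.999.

178.19

Molecular formula: C10H10O3.
M = 10×12.011 + 10×1.008 + 3×15.999 = 178.19 g/mol.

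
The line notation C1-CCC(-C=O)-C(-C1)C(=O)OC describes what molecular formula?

C9H14O3

Heavy atoms from the SMILES: 9 C, 3 O.
Implicit hydrogens by atom environment:
  4 × C: 2 H each → 8
  3 × C: 1 H each → 3
  3 × O: no H
  1 × C: 3 H
  1 × C: no H
  Total hydrogens = 14.
Molecular formula: C9H14O3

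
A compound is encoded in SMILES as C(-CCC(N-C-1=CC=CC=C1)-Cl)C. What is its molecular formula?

Heavy atoms from the SMILES: 11 C, 1 Cl, 1 N.
Implicit hydrogens by atom environment:
  5 × C (aromatic): 1 H each → 5
  3 × C: 2 H each → 6
  1 × C: 3 H
  1 × C: 1 H
  1 × C (aromatic): no H
  1 × Cl: no H
  1 × N: 1 H
  Total hydrogens = 16.
Molecular formula: C11H16ClN

C11H16ClN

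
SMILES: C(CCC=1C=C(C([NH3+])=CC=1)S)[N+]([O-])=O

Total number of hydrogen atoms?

Hydrogens are implicit in SMILES; fill each atom to its normal valence:
  3 × C: 2 H each → 6
  3 × C (aromatic): 1 H each → 3
  3 × C (aromatic): no H
  1 × N (charge +1): 3 H
  1 × N (charge +1): no H
  1 × O: no H
  1 × O (charge -1): no H
  1 × S: 1 H
  Total hydrogens = 13.

13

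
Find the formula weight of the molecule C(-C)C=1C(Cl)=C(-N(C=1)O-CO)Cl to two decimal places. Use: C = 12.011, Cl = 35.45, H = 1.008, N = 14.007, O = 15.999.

210.05

Molecular formula: C7H9Cl2NO2.
M = 7×12.011 + 2×35.45 + 9×1.008 + 1×14.007 + 2×15.999 = 210.05 g/mol.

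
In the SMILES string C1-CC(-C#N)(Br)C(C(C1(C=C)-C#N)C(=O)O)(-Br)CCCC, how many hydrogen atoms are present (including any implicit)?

Hydrogens are implicit in SMILES; fill each atom to its normal valence:
  6 × C: 2 H each → 12
  6 × C: no H
  2 × Br: no H
  2 × C: 1 H each → 2
  2 × N: no H
  1 × C: 3 H
  1 × O: 1 H
  1 × O: no H
  Total hydrogens = 18.

18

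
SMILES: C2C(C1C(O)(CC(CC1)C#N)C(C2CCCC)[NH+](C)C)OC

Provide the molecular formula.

Heavy atoms from the SMILES: 18 C, 2 N, 2 O.
Implicit hydrogens by atom environment:
  7 × C: 2 H each → 14
  5 × C: 1 H each → 5
  4 × C: 3 H each → 12
  2 × C: no H
  1 × N (charge +1): 1 H
  1 × N: no H
  1 × O: 1 H
  1 × O: no H
  Total hydrogens = 33.
Net charge +1.
Molecular formula: C18H33N2O2+

C18H33N2O2+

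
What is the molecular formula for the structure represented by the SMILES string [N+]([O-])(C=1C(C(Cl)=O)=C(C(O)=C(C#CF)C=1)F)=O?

C9H2ClF2NO4

Heavy atoms from the SMILES: 9 C, 1 Cl, 2 F, 1 N, 4 O.
Implicit hydrogens by atom environment:
  5 × C (aromatic): no H
  3 × C: no H
  2 × F: no H
  2 × O: no H
  1 × C (aromatic): 1 H
  1 × Cl: no H
  1 × N (charge +1): no H
  1 × O: 1 H
  1 × O (charge -1): no H
  Total hydrogens = 2.
Molecular formula: C9H2ClF2NO4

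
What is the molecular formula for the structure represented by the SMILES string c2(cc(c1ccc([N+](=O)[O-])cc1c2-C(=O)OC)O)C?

C13H11NO5

Heavy atoms from the SMILES: 13 C, 1 N, 5 O.
Implicit hydrogens by atom environment:
  6 × C (aromatic): no H
  4 × C (aromatic): 1 H each → 4
  3 × O: no H
  2 × C: 3 H each → 6
  1 × C: no H
  1 × N (charge +1): no H
  1 × O: 1 H
  1 × O (charge -1): no H
  Total hydrogens = 11.
Molecular formula: C13H11NO5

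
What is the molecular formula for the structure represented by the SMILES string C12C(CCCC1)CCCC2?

Heavy atoms from the SMILES: 10 C.
Implicit hydrogens by atom environment:
  8 × C: 2 H each → 16
  2 × C: 1 H each → 2
  Total hydrogens = 18.
Molecular formula: C10H18

C10H18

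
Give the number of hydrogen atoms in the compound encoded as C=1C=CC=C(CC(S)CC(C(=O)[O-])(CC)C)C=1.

Hydrogens are implicit in SMILES; fill each atom to its normal valence:
  5 × C (aromatic): 1 H each → 5
  3 × C: 2 H each → 6
  2 × C: 3 H each → 6
  2 × C: no H
  1 × C: 1 H
  1 × C (aromatic): no H
  1 × O: no H
  1 × O (charge -1): no H
  1 × S: 1 H
  Total hydrogens = 19.

19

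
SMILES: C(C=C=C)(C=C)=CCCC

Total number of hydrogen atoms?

Hydrogens are implicit in SMILES; fill each atom to its normal valence:
  4 × C: 2 H each → 8
  3 × C: 1 H each → 3
  2 × C: no H
  1 × C: 3 H
  Total hydrogens = 14.

14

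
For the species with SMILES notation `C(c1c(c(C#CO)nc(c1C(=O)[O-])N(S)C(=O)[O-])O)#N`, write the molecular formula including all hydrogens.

[C10H3N3O6S]2-

Heavy atoms from the SMILES: 10 C, 3 N, 6 O, 1 S.
Implicit hydrogens by atom environment:
  5 × C (aromatic): no H
  5 × C: no H
  2 × N: no H
  2 × O: 1 H each → 2
  2 × O: no H
  2 × O (charge -1): no H
  1 × N (aromatic): no H
  1 × S: 1 H
  Total hydrogens = 3.
Net charge -2.
Molecular formula: [C10H3N3O6S]2-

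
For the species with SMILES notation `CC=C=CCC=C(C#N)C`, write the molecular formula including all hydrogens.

C9H11N

Heavy atoms from the SMILES: 9 C, 1 N.
Implicit hydrogens by atom environment:
  3 × C: 1 H each → 3
  3 × C: no H
  2 × C: 3 H each → 6
  1 × C: 2 H
  1 × N: no H
  Total hydrogens = 11.
Molecular formula: C9H11N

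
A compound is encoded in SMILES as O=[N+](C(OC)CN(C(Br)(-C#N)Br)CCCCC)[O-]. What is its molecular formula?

Heavy atoms from the SMILES: 2 Br, 10 C, 3 N, 3 O.
Implicit hydrogens by atom environment:
  5 × C: 2 H each → 10
  2 × Br: no H
  2 × C: 3 H each → 6
  2 × C: no H
  2 × N: no H
  2 × O: no H
  1 × C: 1 H
  1 × N (charge +1): no H
  1 × O (charge -1): no H
  Total hydrogens = 17.
Molecular formula: C10H17Br2N3O3

C10H17Br2N3O3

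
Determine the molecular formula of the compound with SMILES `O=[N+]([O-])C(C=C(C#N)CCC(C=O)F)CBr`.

Heavy atoms from the SMILES: 1 Br, 9 C, 1 F, 2 N, 3 O.
Implicit hydrogens by atom environment:
  4 × C: 1 H each → 4
  3 × C: 2 H each → 6
  2 × C: no H
  2 × O: no H
  1 × Br: no H
  1 × F: no H
  1 × N: no H
  1 × N (charge +1): no H
  1 × O (charge -1): no H
  Total hydrogens = 10.
Molecular formula: C9H10BrFN2O3

C9H10BrFN2O3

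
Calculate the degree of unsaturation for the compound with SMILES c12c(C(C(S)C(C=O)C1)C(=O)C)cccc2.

7

Molecular formula from the SMILES: C13H14O2S.
DoU = (2C + 2 + N − H − X)/2 = (2·13 + 2 + 0 − 14 − 0)/2 = 14/2 = 7.
(Structurally: 2 ring(s) + 5 π bond(s) = 7.)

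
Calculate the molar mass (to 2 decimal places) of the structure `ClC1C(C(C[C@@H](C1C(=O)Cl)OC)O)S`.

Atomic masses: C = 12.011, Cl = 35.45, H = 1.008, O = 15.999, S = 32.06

259.14

Molecular formula: C8H12Cl2O3S.
M = 8×12.011 + 2×35.45 + 12×1.008 + 3×15.999 + 1×32.06 = 259.14 g/mol.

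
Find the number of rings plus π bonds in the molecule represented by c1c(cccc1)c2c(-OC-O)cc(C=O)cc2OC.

Molecular formula from the SMILES: C15H14O4.
DoU = (2C + 2 + N − H − X)/2 = (2·15 + 2 + 0 − 14 − 0)/2 = 18/2 = 9.
(Structurally: 2 ring(s) + 7 π bond(s) = 9.)

9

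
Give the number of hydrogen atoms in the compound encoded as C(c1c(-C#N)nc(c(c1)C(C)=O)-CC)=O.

Hydrogens are implicit in SMILES; fill each atom to its normal valence:
  4 × C (aromatic): no H
  2 × C: 3 H each → 6
  2 × C: no H
  2 × O: no H
  1 × C: 2 H
  1 × C (aromatic): 1 H
  1 × C: 1 H
  1 × N (aromatic): no H
  1 × N: no H
  Total hydrogens = 10.

10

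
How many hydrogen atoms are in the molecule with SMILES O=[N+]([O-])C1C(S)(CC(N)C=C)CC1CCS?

18

Hydrogens are implicit in SMILES; fill each atom to its normal valence:
  5 × C: 2 H each → 10
  4 × C: 1 H each → 4
  2 × S: 1 H each → 2
  1 × C: no H
  1 × N: 2 H
  1 × N (charge +1): no H
  1 × O: no H
  1 × O (charge -1): no H
  Total hydrogens = 18.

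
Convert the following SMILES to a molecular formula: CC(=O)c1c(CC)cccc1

Heavy atoms from the SMILES: 10 C, 1 O.
Implicit hydrogens by atom environment:
  4 × C (aromatic): 1 H each → 4
  2 × C: 3 H each → 6
  2 × C (aromatic): no H
  1 × C: 2 H
  1 × C: no H
  1 × O: no H
  Total hydrogens = 12.
Molecular formula: C10H12O

C10H12O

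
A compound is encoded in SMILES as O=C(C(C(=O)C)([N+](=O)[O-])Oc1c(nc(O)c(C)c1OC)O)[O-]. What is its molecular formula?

Heavy atoms from the SMILES: 11 C, 2 N, 9 O.
Implicit hydrogens by atom environment:
  5 × C (aromatic): no H
  5 × O: no H
  3 × C: 3 H each → 9
  3 × C: no H
  2 × O: 1 H each → 2
  2 × O (charge -1): no H
  1 × N (aromatic): no H
  1 × N (charge +1): no H
  Total hydrogens = 11.
Net charge -1.
Molecular formula: C11H11N2O9-

C11H11N2O9-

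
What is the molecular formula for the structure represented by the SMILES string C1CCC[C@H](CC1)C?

Heavy atoms from the SMILES: 8 C.
Implicit hydrogens by atom environment:
  6 × C: 2 H each → 12
  1 × C: 3 H
  1 × C: 1 H
  Total hydrogens = 16.
Molecular formula: C8H16

C8H16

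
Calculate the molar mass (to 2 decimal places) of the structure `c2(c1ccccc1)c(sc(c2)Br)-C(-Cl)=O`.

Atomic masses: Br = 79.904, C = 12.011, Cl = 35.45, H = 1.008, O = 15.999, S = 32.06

Molecular formula: C11H6BrClOS.
M = 1×79.904 + 11×12.011 + 1×35.45 + 6×1.008 + 1×15.999 + 1×32.06 = 301.58 g/mol.

301.58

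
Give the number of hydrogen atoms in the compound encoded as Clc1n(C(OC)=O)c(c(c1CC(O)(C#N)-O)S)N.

Hydrogens are implicit in SMILES; fill each atom to its normal valence:
  4 × C (aromatic): no H
  3 × C: no H
  2 × O: 1 H each → 2
  2 × O: no H
  1 × C: 3 H
  1 × C: 2 H
  1 × Cl: no H
  1 × N: 2 H
  1 × N (aromatic): no H
  1 × N: no H
  1 × S: 1 H
  Total hydrogens = 10.

10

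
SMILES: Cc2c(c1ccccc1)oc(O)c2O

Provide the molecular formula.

C11H10O3

Heavy atoms from the SMILES: 11 C, 3 O.
Implicit hydrogens by atom environment:
  5 × C (aromatic): 1 H each → 5
  5 × C (aromatic): no H
  2 × O: 1 H each → 2
  1 × C: 3 H
  1 × O (aromatic): no H
  Total hydrogens = 10.
Molecular formula: C11H10O3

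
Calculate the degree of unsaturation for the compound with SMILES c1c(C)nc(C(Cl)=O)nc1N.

5

Molecular formula from the SMILES: C6H6ClN3O.
DoU = (2C + 2 + N − H − X)/2 = (2·6 + 2 + 3 − 6 − 1)/2 = 10/2 = 5.
(Structurally: 1 ring(s) + 4 π bond(s) = 5.)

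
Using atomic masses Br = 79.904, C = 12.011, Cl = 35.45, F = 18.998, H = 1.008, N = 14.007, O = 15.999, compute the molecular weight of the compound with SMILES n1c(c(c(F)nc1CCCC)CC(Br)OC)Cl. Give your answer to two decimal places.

Molecular formula: C11H15BrClFN2O.
M = 1×79.904 + 11×12.011 + 1×35.45 + 1×18.998 + 15×1.008 + 2×14.007 + 1×15.999 = 325.61 g/mol.

325.61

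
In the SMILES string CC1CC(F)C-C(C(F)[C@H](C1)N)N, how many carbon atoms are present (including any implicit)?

9

The symbol for carbon appears 9 times in the SMILES.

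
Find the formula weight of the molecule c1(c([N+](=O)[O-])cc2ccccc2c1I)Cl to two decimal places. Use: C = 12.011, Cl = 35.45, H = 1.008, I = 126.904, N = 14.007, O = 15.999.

333.51

Molecular formula: C10H5ClINO2.
M = 10×12.011 + 1×35.45 + 5×1.008 + 1×126.904 + 1×14.007 + 2×15.999 = 333.51 g/mol.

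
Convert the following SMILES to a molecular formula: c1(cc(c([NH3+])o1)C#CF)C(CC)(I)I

C9H9FI2NO+

Heavy atoms from the SMILES: 9 C, 1 F, 2 I, 1 N, 1 O.
Implicit hydrogens by atom environment:
  3 × C (aromatic): no H
  3 × C: no H
  2 × I: no H
  1 × C: 3 H
  1 × C: 2 H
  1 × C (aromatic): 1 H
  1 × F: no H
  1 × N (charge +1): 3 H
  1 × O (aromatic): no H
  Total hydrogens = 9.
Net charge +1.
Molecular formula: C9H9FI2NO+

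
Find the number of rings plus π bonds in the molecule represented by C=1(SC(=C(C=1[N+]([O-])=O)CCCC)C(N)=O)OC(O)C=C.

Molecular formula from the SMILES: C12H16N2O5S.
DoU = (2C + 2 + N − H − X)/2 = (2·12 + 2 + 2 − 16 − 0)/2 = 12/2 = 6.
(Structurally: 1 ring(s) + 5 π bond(s) = 6.)

6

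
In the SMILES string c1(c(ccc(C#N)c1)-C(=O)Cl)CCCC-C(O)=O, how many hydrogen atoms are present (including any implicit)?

Hydrogens are implicit in SMILES; fill each atom to its normal valence:
  4 × C: 2 H each → 8
  3 × C (aromatic): 1 H each → 3
  3 × C (aromatic): no H
  3 × C: no H
  2 × O: no H
  1 × Cl: no H
  1 × N: no H
  1 × O: 1 H
  Total hydrogens = 12.

12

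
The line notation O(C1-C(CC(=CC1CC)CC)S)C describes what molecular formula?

Heavy atoms from the SMILES: 11 C, 1 O, 1 S.
Implicit hydrogens by atom environment:
  4 × C: 1 H each → 4
  3 × C: 3 H each → 9
  3 × C: 2 H each → 6
  1 × C: no H
  1 × O: no H
  1 × S: 1 H
  Total hydrogens = 20.
Molecular formula: C11H20OS

C11H20OS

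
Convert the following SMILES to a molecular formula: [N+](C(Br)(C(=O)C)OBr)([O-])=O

Heavy atoms from the SMILES: 2 Br, 3 C, 1 N, 4 O.
Implicit hydrogens by atom environment:
  3 × O: no H
  2 × Br: no H
  2 × C: no H
  1 × C: 3 H
  1 × N (charge +1): no H
  1 × O (charge -1): no H
  Total hydrogens = 3.
Molecular formula: C3H3Br2NO4

C3H3Br2NO4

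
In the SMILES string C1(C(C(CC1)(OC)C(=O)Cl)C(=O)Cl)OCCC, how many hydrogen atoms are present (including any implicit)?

Hydrogens are implicit in SMILES; fill each atom to its normal valence:
  4 × C: 2 H each → 8
  4 × O: no H
  3 × C: no H
  2 × C: 3 H each → 6
  2 × C: 1 H each → 2
  2 × Cl: no H
  Total hydrogens = 16.

16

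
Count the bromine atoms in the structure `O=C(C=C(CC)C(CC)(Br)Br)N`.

The symbol for bromine appears 2 times in the SMILES.

2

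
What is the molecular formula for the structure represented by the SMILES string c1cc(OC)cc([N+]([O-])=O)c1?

C7H7NO3

Heavy atoms from the SMILES: 7 C, 1 N, 3 O.
Implicit hydrogens by atom environment:
  4 × C (aromatic): 1 H each → 4
  2 × C (aromatic): no H
  2 × O: no H
  1 × C: 3 H
  1 × N (charge +1): no H
  1 × O (charge -1): no H
  Total hydrogens = 7.
Molecular formula: C7H7NO3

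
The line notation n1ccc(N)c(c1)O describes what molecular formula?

Heavy atoms from the SMILES: 5 C, 2 N, 1 O.
Implicit hydrogens by atom environment:
  3 × C (aromatic): 1 H each → 3
  2 × C (aromatic): no H
  1 × N: 2 H
  1 × N (aromatic): no H
  1 × O: 1 H
  Total hydrogens = 6.
Molecular formula: C5H6N2O

C5H6N2O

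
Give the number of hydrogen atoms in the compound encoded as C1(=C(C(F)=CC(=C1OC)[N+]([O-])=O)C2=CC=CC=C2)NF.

Hydrogens are implicit in SMILES; fill each atom to its normal valence:
  6 × C (aromatic): 1 H each → 6
  6 × C (aromatic): no H
  2 × F: no H
  2 × O: no H
  1 × C: 3 H
  1 × N: 1 H
  1 × N (charge +1): no H
  1 × O (charge -1): no H
  Total hydrogens = 10.

10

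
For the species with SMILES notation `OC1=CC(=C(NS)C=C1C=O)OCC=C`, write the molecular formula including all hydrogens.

Heavy atoms from the SMILES: 10 C, 1 N, 3 O, 1 S.
Implicit hydrogens by atom environment:
  4 × C (aromatic): no H
  2 × C: 2 H each → 4
  2 × C (aromatic): 1 H each → 2
  2 × C: 1 H each → 2
  2 × O: no H
  1 × N: 1 H
  1 × O: 1 H
  1 × S: 1 H
  Total hydrogens = 11.
Molecular formula: C10H11NO3S

C10H11NO3S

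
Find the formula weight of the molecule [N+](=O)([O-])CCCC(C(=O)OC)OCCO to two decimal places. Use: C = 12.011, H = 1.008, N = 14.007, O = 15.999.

Molecular formula: C8H15NO6.
M = 8×12.011 + 15×1.008 + 1×14.007 + 6×15.999 = 221.21 g/mol.

221.21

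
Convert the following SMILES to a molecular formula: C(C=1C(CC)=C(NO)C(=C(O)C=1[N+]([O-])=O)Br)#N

Heavy atoms from the SMILES: 1 Br, 9 C, 3 N, 4 O.
Implicit hydrogens by atom environment:
  6 × C (aromatic): no H
  2 × O: 1 H each → 2
  1 × Br: no H
  1 × C: 3 H
  1 × C: 2 H
  1 × C: no H
  1 × N: 1 H
  1 × N (charge +1): no H
  1 × N: no H
  1 × O: no H
  1 × O (charge -1): no H
  Total hydrogens = 8.
Molecular formula: C9H8BrN3O4

C9H8BrN3O4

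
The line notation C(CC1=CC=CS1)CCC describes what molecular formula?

Heavy atoms from the SMILES: 9 C, 1 S.
Implicit hydrogens by atom environment:
  4 × C: 2 H each → 8
  3 × C (aromatic): 1 H each → 3
  1 × C: 3 H
  1 × C (aromatic): no H
  1 × S (aromatic): no H
  Total hydrogens = 14.
Molecular formula: C9H14S

C9H14S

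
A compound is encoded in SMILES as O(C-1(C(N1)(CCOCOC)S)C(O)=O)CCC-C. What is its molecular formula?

Heavy atoms from the SMILES: 11 C, 1 N, 5 O, 1 S.
Implicit hydrogens by atom environment:
  6 × C: 2 H each → 12
  4 × O: no H
  3 × C: no H
  2 × C: 3 H each → 6
  1 × N: 1 H
  1 × O: 1 H
  1 × S: 1 H
  Total hydrogens = 21.
Molecular formula: C11H21NO5S

C11H21NO5S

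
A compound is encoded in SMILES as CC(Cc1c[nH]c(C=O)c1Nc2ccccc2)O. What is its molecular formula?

C14H16N2O2

Heavy atoms from the SMILES: 14 C, 2 N, 2 O.
Implicit hydrogens by atom environment:
  6 × C (aromatic): 1 H each → 6
  4 × C (aromatic): no H
  2 × C: 1 H each → 2
  1 × C: 3 H
  1 × C: 2 H
  1 × N (aromatic): 1 H
  1 × N: 1 H
  1 × O: 1 H
  1 × O: no H
  Total hydrogens = 16.
Molecular formula: C14H16N2O2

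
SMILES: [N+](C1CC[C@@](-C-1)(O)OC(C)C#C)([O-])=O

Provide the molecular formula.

Heavy atoms from the SMILES: 9 C, 1 N, 4 O.
Implicit hydrogens by atom environment:
  3 × C: 2 H each → 6
  3 × C: 1 H each → 3
  2 × C: no H
  2 × O: no H
  1 × C: 3 H
  1 × N (charge +1): no H
  1 × O: 1 H
  1 × O (charge -1): no H
  Total hydrogens = 13.
Molecular formula: C9H13NO4

C9H13NO4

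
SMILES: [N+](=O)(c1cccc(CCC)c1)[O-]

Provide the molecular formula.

C9H11NO2

Heavy atoms from the SMILES: 9 C, 1 N, 2 O.
Implicit hydrogens by atom environment:
  4 × C (aromatic): 1 H each → 4
  2 × C: 2 H each → 4
  2 × C (aromatic): no H
  1 × C: 3 H
  1 × N (charge +1): no H
  1 × O: no H
  1 × O (charge -1): no H
  Total hydrogens = 11.
Molecular formula: C9H11NO2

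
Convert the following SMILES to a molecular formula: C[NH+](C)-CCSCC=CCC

Heavy atoms from the SMILES: 9 C, 1 N, 1 S.
Implicit hydrogens by atom environment:
  4 × C: 2 H each → 8
  3 × C: 3 H each → 9
  2 × C: 1 H each → 2
  1 × N (charge +1): 1 H
  1 × S: no H
  Total hydrogens = 20.
Net charge +1.
Molecular formula: C9H20NS+

C9H20NS+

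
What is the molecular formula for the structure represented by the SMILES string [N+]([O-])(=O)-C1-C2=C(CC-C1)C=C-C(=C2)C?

C11H13NO2

Heavy atoms from the SMILES: 11 C, 1 N, 2 O.
Implicit hydrogens by atom environment:
  3 × C: 2 H each → 6
  3 × C (aromatic): 1 H each → 3
  3 × C (aromatic): no H
  1 × C: 3 H
  1 × C: 1 H
  1 × N (charge +1): no H
  1 × O: no H
  1 × O (charge -1): no H
  Total hydrogens = 13.
Molecular formula: C11H13NO2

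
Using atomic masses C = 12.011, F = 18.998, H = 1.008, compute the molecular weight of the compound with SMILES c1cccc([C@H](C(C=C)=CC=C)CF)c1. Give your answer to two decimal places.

Molecular formula: C14H15F.
M = 14×12.011 + 1×18.998 + 15×1.008 = 202.27 g/mol.

202.27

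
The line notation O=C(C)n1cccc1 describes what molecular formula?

Heavy atoms from the SMILES: 6 C, 1 N, 1 O.
Implicit hydrogens by atom environment:
  4 × C (aromatic): 1 H each → 4
  1 × C: 3 H
  1 × C: no H
  1 × N (aromatic): no H
  1 × O: no H
  Total hydrogens = 7.
Molecular formula: C6H7NO

C6H7NO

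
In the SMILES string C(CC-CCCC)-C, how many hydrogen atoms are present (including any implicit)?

18

Hydrogens are implicit in SMILES; fill each atom to its normal valence:
  6 × C: 2 H each → 12
  2 × C: 3 H each → 6
  Total hydrogens = 18.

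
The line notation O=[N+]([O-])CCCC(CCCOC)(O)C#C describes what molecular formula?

C10H17NO4

Heavy atoms from the SMILES: 10 C, 1 N, 4 O.
Implicit hydrogens by atom environment:
  6 × C: 2 H each → 12
  2 × C: no H
  2 × O: no H
  1 × C: 3 H
  1 × C: 1 H
  1 × N (charge +1): no H
  1 × O: 1 H
  1 × O (charge -1): no H
  Total hydrogens = 17.
Molecular formula: C10H17NO4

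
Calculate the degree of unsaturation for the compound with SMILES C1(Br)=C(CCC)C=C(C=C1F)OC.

Molecular formula from the SMILES: C10H12BrFO.
DoU = (2C + 2 + N − H − X)/2 = (2·10 + 2 + 0 − 12 − 2)/2 = 8/2 = 4.
(Structurally: 1 ring(s) + 3 π bond(s) = 4.)

4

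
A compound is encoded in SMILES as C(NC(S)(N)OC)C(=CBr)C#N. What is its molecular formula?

C6H10BrN3OS

Heavy atoms from the SMILES: 1 Br, 6 C, 3 N, 1 O, 1 S.
Implicit hydrogens by atom environment:
  3 × C: no H
  1 × Br: no H
  1 × C: 3 H
  1 × C: 2 H
  1 × C: 1 H
  1 × N: 2 H
  1 × N: 1 H
  1 × N: no H
  1 × O: no H
  1 × S: 1 H
  Total hydrogens = 10.
Molecular formula: C6H10BrN3OS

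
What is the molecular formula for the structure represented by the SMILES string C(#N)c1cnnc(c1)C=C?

Heavy atoms from the SMILES: 7 C, 3 N.
Implicit hydrogens by atom environment:
  2 × C (aromatic): 1 H each → 2
  2 × C (aromatic): no H
  2 × N (aromatic): no H
  1 × C: 2 H
  1 × C: 1 H
  1 × C: no H
  1 × N: no H
  Total hydrogens = 5.
Molecular formula: C7H5N3

C7H5N3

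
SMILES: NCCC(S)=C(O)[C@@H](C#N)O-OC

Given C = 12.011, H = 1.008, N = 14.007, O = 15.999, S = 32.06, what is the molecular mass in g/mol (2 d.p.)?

Molecular formula: C7H12N2O3S.
M = 7×12.011 + 12×1.008 + 2×14.007 + 3×15.999 + 1×32.06 = 204.24 g/mol.

204.24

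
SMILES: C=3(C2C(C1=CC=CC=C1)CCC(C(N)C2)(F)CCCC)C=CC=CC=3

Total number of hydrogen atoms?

30

Hydrogens are implicit in SMILES; fill each atom to its normal valence:
  10 × C (aromatic): 1 H each → 10
  6 × C: 2 H each → 12
  3 × C: 1 H each → 3
  2 × C (aromatic): no H
  1 × C: 3 H
  1 × C: no H
  1 × F: no H
  1 × N: 2 H
  Total hydrogens = 30.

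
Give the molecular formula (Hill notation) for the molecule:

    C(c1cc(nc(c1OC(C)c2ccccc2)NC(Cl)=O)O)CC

Heavy atoms from the SMILES: 17 C, 1 Cl, 2 N, 3 O.
Implicit hydrogens by atom environment:
  6 × C (aromatic): 1 H each → 6
  5 × C (aromatic): no H
  2 × C: 3 H each → 6
  2 × C: 2 H each → 4
  2 × O: no H
  1 × C: 1 H
  1 × C: no H
  1 × Cl: no H
  1 × N: 1 H
  1 × N (aromatic): no H
  1 × O: 1 H
  Total hydrogens = 19.
Molecular formula: C17H19ClN2O3

C17H19ClN2O3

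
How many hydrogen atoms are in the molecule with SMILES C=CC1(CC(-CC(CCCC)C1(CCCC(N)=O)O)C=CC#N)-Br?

29

Hydrogens are implicit in SMILES; fill each atom to its normal valence:
  9 × C: 2 H each → 18
  5 × C: 1 H each → 5
  4 × C: no H
  1 × Br: no H
  1 × C: 3 H
  1 × N: 2 H
  1 × N: no H
  1 × O: 1 H
  1 × O: no H
  Total hydrogens = 29.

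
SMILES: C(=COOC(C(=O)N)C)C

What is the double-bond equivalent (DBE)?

Molecular formula from the SMILES: C6H11NO3.
DoU = (2C + 2 + N − H − X)/2 = (2·6 + 2 + 1 − 11 − 0)/2 = 4/2 = 2.
(Structurally: 0 ring(s) + 2 π bond(s) = 2.)

2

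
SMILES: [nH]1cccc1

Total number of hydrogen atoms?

Hydrogens are implicit in SMILES; fill each atom to its normal valence:
  4 × C (aromatic): 1 H each → 4
  1 × N (aromatic): 1 H
  Total hydrogens = 5.

5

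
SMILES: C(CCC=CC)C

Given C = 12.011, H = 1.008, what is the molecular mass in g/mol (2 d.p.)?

Molecular formula: C7H14.
M = 7×12.011 + 14×1.008 = 98.19 g/mol.

98.19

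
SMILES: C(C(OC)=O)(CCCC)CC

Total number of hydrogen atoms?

Hydrogens are implicit in SMILES; fill each atom to its normal valence:
  4 × C: 2 H each → 8
  3 × C: 3 H each → 9
  2 × O: no H
  1 × C: 1 H
  1 × C: no H
  Total hydrogens = 18.

18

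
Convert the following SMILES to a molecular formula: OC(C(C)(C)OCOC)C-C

C8H18O3

Heavy atoms from the SMILES: 8 C, 3 O.
Implicit hydrogens by atom environment:
  4 × C: 3 H each → 12
  2 × C: 2 H each → 4
  2 × O: no H
  1 × C: 1 H
  1 × C: no H
  1 × O: 1 H
  Total hydrogens = 18.
Molecular formula: C8H18O3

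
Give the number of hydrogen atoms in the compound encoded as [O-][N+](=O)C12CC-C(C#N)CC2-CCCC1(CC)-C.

Hydrogens are implicit in SMILES; fill each atom to its normal valence:
  7 × C: 2 H each → 14
  3 × C: no H
  2 × C: 3 H each → 6
  2 × C: 1 H each → 2
  1 × N (charge +1): no H
  1 × N: no H
  1 × O: no H
  1 × O (charge -1): no H
  Total hydrogens = 22.

22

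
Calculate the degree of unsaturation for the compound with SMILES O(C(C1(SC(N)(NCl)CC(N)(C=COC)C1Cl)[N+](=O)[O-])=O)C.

4

Molecular formula from the SMILES: C10H16Cl2N4O5S.
DoU = (2C + 2 + N − H − X)/2 = (2·10 + 2 + 4 − 16 − 2)/2 = 8/2 = 4.
(Structurally: 1 ring(s) + 3 π bond(s) = 4.)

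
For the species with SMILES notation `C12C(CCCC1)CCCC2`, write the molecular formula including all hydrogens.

Heavy atoms from the SMILES: 10 C.
Implicit hydrogens by atom environment:
  8 × C: 2 H each → 16
  2 × C: 1 H each → 2
  Total hydrogens = 18.
Molecular formula: C10H18

C10H18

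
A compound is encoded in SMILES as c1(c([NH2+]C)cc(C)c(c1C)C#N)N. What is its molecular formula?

C10H14N3+

Heavy atoms from the SMILES: 10 C, 3 N.
Implicit hydrogens by atom environment:
  5 × C (aromatic): no H
  3 × C: 3 H each → 9
  1 × C (aromatic): 1 H
  1 × C: no H
  1 × N (charge +1): 2 H
  1 × N: 2 H
  1 × N: no H
  Total hydrogens = 14.
Net charge +1.
Molecular formula: C10H14N3+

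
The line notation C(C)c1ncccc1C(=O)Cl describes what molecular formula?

Heavy atoms from the SMILES: 8 C, 1 Cl, 1 N, 1 O.
Implicit hydrogens by atom environment:
  3 × C (aromatic): 1 H each → 3
  2 × C (aromatic): no H
  1 × C: 3 H
  1 × C: 2 H
  1 × C: no H
  1 × Cl: no H
  1 × N (aromatic): no H
  1 × O: no H
  Total hydrogens = 8.
Molecular formula: C8H8ClNO

C8H8ClNO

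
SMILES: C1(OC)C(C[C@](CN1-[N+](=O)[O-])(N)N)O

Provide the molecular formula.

Heavy atoms from the SMILES: 6 C, 4 N, 4 O.
Implicit hydrogens by atom environment:
  2 × C: 2 H each → 4
  2 × C: 1 H each → 2
  2 × N: 2 H each → 4
  2 × O: no H
  1 × C: 3 H
  1 × C: no H
  1 × N: no H
  1 × N (charge +1): no H
  1 × O: 1 H
  1 × O (charge -1): no H
  Total hydrogens = 14.
Molecular formula: C6H14N4O4

C6H14N4O4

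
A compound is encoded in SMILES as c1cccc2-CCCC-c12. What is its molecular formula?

Heavy atoms from the SMILES: 10 C.
Implicit hydrogens by atom environment:
  4 × C: 2 H each → 8
  4 × C (aromatic): 1 H each → 4
  2 × C (aromatic): no H
  Total hydrogens = 12.
Molecular formula: C10H12

C10H12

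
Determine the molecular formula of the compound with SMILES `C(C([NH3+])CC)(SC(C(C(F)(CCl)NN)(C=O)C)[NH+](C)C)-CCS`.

Heavy atoms from the SMILES: 14 C, 1 Cl, 1 F, 4 N, 1 O, 2 S.
Implicit hydrogens by atom environment:
  4 × C: 3 H each → 12
  4 × C: 2 H each → 8
  4 × C: 1 H each → 4
  2 × C: no H
  1 × Cl: no H
  1 × F: no H
  1 × N (charge +1): 3 H
  1 × N: 2 H
  1 × N (charge +1): 1 H
  1 × N: 1 H
  1 × O: no H
  1 × S: 1 H
  1 × S: no H
  Total hydrogens = 32.
Net charge +2.
Molecular formula: [C14H32ClFN4OS2]2+

[C14H32ClFN4OS2]2+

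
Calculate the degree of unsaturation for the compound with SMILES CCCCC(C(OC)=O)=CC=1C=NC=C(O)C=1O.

6

Molecular formula from the SMILES: C13H17NO4.
DoU = (2C + 2 + N − H − X)/2 = (2·13 + 2 + 1 − 17 − 0)/2 = 12/2 = 6.
(Structurally: 1 ring(s) + 5 π bond(s) = 6.)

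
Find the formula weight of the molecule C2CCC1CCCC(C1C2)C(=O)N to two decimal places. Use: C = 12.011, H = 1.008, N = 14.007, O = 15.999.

Molecular formula: C11H19NO.
M = 11×12.011 + 19×1.008 + 1×14.007 + 1×15.999 = 181.28 g/mol.

181.28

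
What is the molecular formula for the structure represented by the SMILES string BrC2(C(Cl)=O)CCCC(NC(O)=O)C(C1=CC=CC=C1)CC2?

C16H19BrClNO3

Heavy atoms from the SMILES: 1 Br, 16 C, 1 Cl, 1 N, 3 O.
Implicit hydrogens by atom environment:
  5 × C: 2 H each → 10
  5 × C (aromatic): 1 H each → 5
  3 × C: no H
  2 × C: 1 H each → 2
  2 × O: no H
  1 × Br: no H
  1 × C (aromatic): no H
  1 × Cl: no H
  1 × N: 1 H
  1 × O: 1 H
  Total hydrogens = 19.
Molecular formula: C16H19BrClNO3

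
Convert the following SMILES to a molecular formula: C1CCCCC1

Heavy atoms from the SMILES: 6 C.
Implicit hydrogens by atom environment:
  6 × C: 2 H each → 12
  Total hydrogens = 12.
Molecular formula: C6H12

C6H12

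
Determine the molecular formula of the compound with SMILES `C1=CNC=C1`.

C4H5N

Heavy atoms from the SMILES: 4 C, 1 N.
Implicit hydrogens by atom environment:
  4 × C (aromatic): 1 H each → 4
  1 × N (aromatic): 1 H
  Total hydrogens = 5.
Molecular formula: C4H5N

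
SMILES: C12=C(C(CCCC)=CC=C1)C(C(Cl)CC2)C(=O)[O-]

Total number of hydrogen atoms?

18

Hydrogens are implicit in SMILES; fill each atom to its normal valence:
  5 × C: 2 H each → 10
  3 × C (aromatic): 1 H each → 3
  3 × C (aromatic): no H
  2 × C: 1 H each → 2
  1 × C: 3 H
  1 × C: no H
  1 × Cl: no H
  1 × O: no H
  1 × O (charge -1): no H
  Total hydrogens = 18.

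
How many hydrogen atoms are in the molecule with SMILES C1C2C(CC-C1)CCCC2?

Hydrogens are implicit in SMILES; fill each atom to its normal valence:
  8 × C: 2 H each → 16
  2 × C: 1 H each → 2
  Total hydrogens = 18.

18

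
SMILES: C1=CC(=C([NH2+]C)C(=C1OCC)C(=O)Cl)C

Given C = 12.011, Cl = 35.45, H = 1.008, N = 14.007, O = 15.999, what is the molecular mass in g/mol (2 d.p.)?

Molecular formula: C11H15ClNO2+.
M = 11×12.011 + 1×35.45 + 15×1.008 + 1×14.007 + 2×15.999 = 228.70 g/mol.

228.70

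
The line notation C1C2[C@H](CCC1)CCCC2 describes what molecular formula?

C10H18

Heavy atoms from the SMILES: 10 C.
Implicit hydrogens by atom environment:
  8 × C: 2 H each → 16
  2 × C: 1 H each → 2
  Total hydrogens = 18.
Molecular formula: C10H18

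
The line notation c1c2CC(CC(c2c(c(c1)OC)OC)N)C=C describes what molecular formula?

Heavy atoms from the SMILES: 14 C, 1 N, 2 O.
Implicit hydrogens by atom environment:
  4 × C (aromatic): no H
  3 × C: 2 H each → 6
  3 × C: 1 H each → 3
  2 × C: 3 H each → 6
  2 × C (aromatic): 1 H each → 2
  2 × O: no H
  1 × N: 2 H
  Total hydrogens = 19.
Molecular formula: C14H19NO2

C14H19NO2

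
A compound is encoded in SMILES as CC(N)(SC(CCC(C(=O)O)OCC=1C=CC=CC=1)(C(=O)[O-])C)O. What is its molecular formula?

Heavy atoms from the SMILES: 16 C, 1 N, 6 O, 1 S.
Implicit hydrogens by atom environment:
  5 × C (aromatic): 1 H each → 5
  4 × C: no H
  3 × C: 2 H each → 6
  3 × O: no H
  2 × C: 3 H each → 6
  2 × O: 1 H each → 2
  1 × C: 1 H
  1 × C (aromatic): no H
  1 × N: 2 H
  1 × O (charge -1): no H
  1 × S: no H
  Total hydrogens = 22.
Net charge -1.
Molecular formula: C16H22NO6S-

C16H22NO6S-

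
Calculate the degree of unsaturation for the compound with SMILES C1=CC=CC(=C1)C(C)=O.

Molecular formula from the SMILES: C8H8O.
DoU = (2C + 2 + N − H − X)/2 = (2·8 + 2 + 0 − 8 − 0)/2 = 10/2 = 5.
(Structurally: 1 ring(s) + 4 π bond(s) = 5.)

5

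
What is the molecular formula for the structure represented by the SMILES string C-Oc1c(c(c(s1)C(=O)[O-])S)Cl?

Heavy atoms from the SMILES: 6 C, 1 Cl, 3 O, 2 S.
Implicit hydrogens by atom environment:
  4 × C (aromatic): no H
  2 × O: no H
  1 × C: 3 H
  1 × C: no H
  1 × Cl: no H
  1 × O (charge -1): no H
  1 × S: 1 H
  1 × S (aromatic): no H
  Total hydrogens = 4.
Net charge -1.
Molecular formula: C6H4ClO3S2-

C6H4ClO3S2-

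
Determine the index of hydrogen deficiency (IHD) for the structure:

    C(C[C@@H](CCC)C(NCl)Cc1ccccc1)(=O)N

5

Molecular formula from the SMILES: C14H21ClN2O.
DoU = (2C + 2 + N − H − X)/2 = (2·14 + 2 + 2 − 21 − 1)/2 = 10/2 = 5.
(Structurally: 1 ring(s) + 4 π bond(s) = 5.)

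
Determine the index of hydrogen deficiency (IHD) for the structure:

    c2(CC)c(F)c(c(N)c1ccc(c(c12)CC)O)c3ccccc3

11

Molecular formula from the SMILES: C20H20FNO.
DoU = (2C + 2 + N − H − X)/2 = (2·20 + 2 + 1 − 20 − 1)/2 = 22/2 = 11.
(Structurally: 3 ring(s) + 8 π bond(s) = 11.)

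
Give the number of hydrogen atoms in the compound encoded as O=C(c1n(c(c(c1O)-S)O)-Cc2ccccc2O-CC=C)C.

Hydrogens are implicit in SMILES; fill each atom to its normal valence:
  6 × C (aromatic): no H
  4 × C (aromatic): 1 H each → 4
  3 × C: 2 H each → 6
  2 × O: 1 H each → 2
  2 × O: no H
  1 × C: 3 H
  1 × C: 1 H
  1 × C: no H
  1 × N (aromatic): no H
  1 × S: 1 H
  Total hydrogens = 17.

17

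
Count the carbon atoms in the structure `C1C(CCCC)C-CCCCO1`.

11

The symbol for carbon appears 11 times in the SMILES.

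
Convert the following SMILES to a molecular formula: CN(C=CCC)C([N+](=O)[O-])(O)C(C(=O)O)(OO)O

C8H14N2O8

Heavy atoms from the SMILES: 8 C, 2 N, 8 O.
Implicit hydrogens by atom environment:
  4 × O: 1 H each → 4
  3 × C: no H
  3 × O: no H
  2 × C: 3 H each → 6
  2 × C: 1 H each → 2
  1 × C: 2 H
  1 × N (charge +1): no H
  1 × N: no H
  1 × O (charge -1): no H
  Total hydrogens = 14.
Molecular formula: C8H14N2O8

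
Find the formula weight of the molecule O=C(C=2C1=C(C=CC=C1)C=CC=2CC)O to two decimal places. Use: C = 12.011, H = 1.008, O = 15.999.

200.24

Molecular formula: C13H12O2.
M = 13×12.011 + 12×1.008 + 2×15.999 = 200.24 g/mol.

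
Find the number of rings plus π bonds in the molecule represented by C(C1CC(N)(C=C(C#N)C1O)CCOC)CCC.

4

Molecular formula from the SMILES: C14H24N2O2.
DoU = (2C + 2 + N − H − X)/2 = (2·14 + 2 + 2 − 24 − 0)/2 = 8/2 = 4.
(Structurally: 1 ring(s) + 3 π bond(s) = 4.)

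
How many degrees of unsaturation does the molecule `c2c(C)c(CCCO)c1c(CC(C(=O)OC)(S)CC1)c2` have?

Molecular formula from the SMILES: C16H22O3S.
DoU = (2C + 2 + N − H − X)/2 = (2·16 + 2 + 0 − 22 − 0)/2 = 12/2 = 6.
(Structurally: 2 ring(s) + 4 π bond(s) = 6.)

6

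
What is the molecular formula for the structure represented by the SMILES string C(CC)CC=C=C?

C7H12

Heavy atoms from the SMILES: 7 C.
Implicit hydrogens by atom environment:
  4 × C: 2 H each → 8
  1 × C: 3 H
  1 × C: 1 H
  1 × C: no H
  Total hydrogens = 12.
Molecular formula: C7H12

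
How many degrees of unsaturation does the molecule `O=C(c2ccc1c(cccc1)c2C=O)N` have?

Molecular formula from the SMILES: C12H9NO2.
DoU = (2C + 2 + N − H − X)/2 = (2·12 + 2 + 1 − 9 − 0)/2 = 18/2 = 9.
(Structurally: 2 ring(s) + 7 π bond(s) = 9.)

9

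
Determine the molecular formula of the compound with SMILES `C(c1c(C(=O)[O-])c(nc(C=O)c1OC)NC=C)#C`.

C12H9N2O4-

Heavy atoms from the SMILES: 12 C, 2 N, 4 O.
Implicit hydrogens by atom environment:
  5 × C (aromatic): no H
  3 × C: 1 H each → 3
  3 × O: no H
  2 × C: no H
  1 × C: 3 H
  1 × C: 2 H
  1 × N: 1 H
  1 × N (aromatic): no H
  1 × O (charge -1): no H
  Total hydrogens = 9.
Net charge -1.
Molecular formula: C12H9N2O4-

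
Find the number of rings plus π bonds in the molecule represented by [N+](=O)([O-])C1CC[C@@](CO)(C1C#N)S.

Molecular formula from the SMILES: C7H10N2O3S.
DoU = (2C + 2 + N − H − X)/2 = (2·7 + 2 + 2 − 10 − 0)/2 = 8/2 = 4.
(Structurally: 1 ring(s) + 3 π bond(s) = 4.)

4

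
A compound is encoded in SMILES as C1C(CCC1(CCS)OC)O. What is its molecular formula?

C8H16O2S

Heavy atoms from the SMILES: 8 C, 2 O, 1 S.
Implicit hydrogens by atom environment:
  5 × C: 2 H each → 10
  1 × C: 3 H
  1 × C: 1 H
  1 × C: no H
  1 × O: 1 H
  1 × O: no H
  1 × S: 1 H
  Total hydrogens = 16.
Molecular formula: C8H16O2S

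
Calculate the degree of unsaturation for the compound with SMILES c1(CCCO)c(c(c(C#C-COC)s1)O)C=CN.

6

Molecular formula from the SMILES: C13H17NO3S.
DoU = (2C + 2 + N − H − X)/2 = (2·13 + 2 + 1 − 17 − 0)/2 = 12/2 = 6.
(Structurally: 1 ring(s) + 5 π bond(s) = 6.)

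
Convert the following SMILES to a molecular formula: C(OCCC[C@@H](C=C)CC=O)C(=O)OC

Heavy atoms from the SMILES: 11 C, 4 O.
Implicit hydrogens by atom environment:
  6 × C: 2 H each → 12
  4 × O: no H
  3 × C: 1 H each → 3
  1 × C: 3 H
  1 × C: no H
  Total hydrogens = 18.
Molecular formula: C11H18O4

C11H18O4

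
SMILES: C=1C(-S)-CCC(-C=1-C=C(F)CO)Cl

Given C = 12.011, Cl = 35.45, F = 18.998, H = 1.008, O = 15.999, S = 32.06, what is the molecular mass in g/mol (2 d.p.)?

222.70

Molecular formula: C9H12ClFOS.
M = 9×12.011 + 1×35.45 + 1×18.998 + 12×1.008 + 1×15.999 + 1×32.06 = 222.70 g/mol.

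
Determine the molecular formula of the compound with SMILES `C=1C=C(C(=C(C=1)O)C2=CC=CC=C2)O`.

Heavy atoms from the SMILES: 12 C, 2 O.
Implicit hydrogens by atom environment:
  8 × C (aromatic): 1 H each → 8
  4 × C (aromatic): no H
  2 × O: 1 H each → 2
  Total hydrogens = 10.
Molecular formula: C12H10O2

C12H10O2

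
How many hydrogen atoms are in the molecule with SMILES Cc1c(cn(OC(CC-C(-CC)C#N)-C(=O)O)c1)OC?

Hydrogens are implicit in SMILES; fill each atom to its normal valence:
  3 × C: 3 H each → 9
  3 × C: 2 H each → 6
  3 × O: no H
  2 × C (aromatic): 1 H each → 2
  2 × C: 1 H each → 2
  2 × C (aromatic): no H
  2 × C: no H
  1 × N (aromatic): no H
  1 × N: no H
  1 × O: 1 H
  Total hydrogens = 20.

20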